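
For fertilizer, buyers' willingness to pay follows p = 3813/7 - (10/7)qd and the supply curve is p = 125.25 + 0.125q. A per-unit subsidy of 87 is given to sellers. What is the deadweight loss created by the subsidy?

Pre-subsidy: 3813/7 - (10/7)q = 125.25 + 0.125q gives q* = 270 and p* = 159.
With the subsidy, sellers receive ps = pb + 87 for each unit, where pb is the price buyers pay.
On the curves, pb = 3813/7 - (10/7)q and ps = 125.25 + 0.125q; the wedge ps − pb = 87 gives 125.25 + 0.125q − (3813/7 - (10/7)q) = 87, so q' = 326.
Then pb = 3813/7 − (10/7)·326 = 79 and ps = 125.25 + 0.125·326 = 166.
The subsidy expands output by 326 − 270 = 56 past the efficient level; on those units the gap between marginal cost and willingness to pay runs from 0 up to 87.
DWL = ½ × 87 × 56 = 2436.

Deadweight loss = 2436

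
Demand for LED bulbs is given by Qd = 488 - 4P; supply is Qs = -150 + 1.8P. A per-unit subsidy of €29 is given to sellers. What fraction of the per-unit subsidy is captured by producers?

Pre-subsidy: 488 - 4P = -150 + 1.8P gives P* = 110, Q* = 48.
With the subsidy, sellers receive Ps = Pb + 29 for each unit, where Pb is the price buyers pay.
Supply in terms of Pb becomes Qs = -150 + 1.8(Pb + 29) = -97.8 + 1.8Pb. Setting this equal to demand: 488 - 4Pb = -97.8 + 1.8Pb, so Pb = 101.
Sellers receive Ps = 101 + 29 = 130; Q' = 488 − 4·101 = 84.
Buyers' price falls by P* − Pb = 110 − 101 = 9; sellers' price rises by Ps − P* = 130 − 110 = 20.
So producers capture 20/29 = 20/29 of each unit of subsidy.

Producer share = 20/29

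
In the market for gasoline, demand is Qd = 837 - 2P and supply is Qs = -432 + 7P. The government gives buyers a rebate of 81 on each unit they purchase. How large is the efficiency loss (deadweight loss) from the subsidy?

Deadweight loss = 5103

Pre-subsidy: 837 - 2P = -432 + 7P gives P* = 141, Q* = 555.
With the rebate, buyers effectively pay Pb = Ps − 81, where Ps is the price sellers receive.
Demand in terms of Ps becomes Qd = 837 − 2(Ps − 81) = 999 - 2Ps. Setting this equal to supply: 999 - 2Ps = -432 + 7Ps, so Ps = 159.
Buyers pay Pb = 159 − 81 = 78; Q' = -432 + 7·159 = 681.
The subsidy expands output by 681 − 555 = 126 past the efficient level; on those units the gap between marginal cost and willingness to pay runs from 0 up to 81.
DWL = ½ × 81 × 126 = 5103.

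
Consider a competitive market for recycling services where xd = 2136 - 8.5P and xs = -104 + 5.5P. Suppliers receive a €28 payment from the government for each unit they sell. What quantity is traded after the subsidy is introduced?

Pre-subsidy: 2136 - 8.5P = -104 + 5.5P gives P* = 160, x* = 776.
With the subsidy, sellers receive Ps = Pb + 28 for each unit, where Pb is the price buyers pay.
Supply in terms of Pb becomes xs = -104 + 5.5(Pb + 28) = 50 + 5.5Pb. Setting this equal to demand: 2136 - 8.5Pb = 50 + 5.5Pb, so Pb = 149.
Sellers receive Ps = 149 + 28 = 177; x' = 2136 − 8.5·149 = 869.5.

x' = 869.5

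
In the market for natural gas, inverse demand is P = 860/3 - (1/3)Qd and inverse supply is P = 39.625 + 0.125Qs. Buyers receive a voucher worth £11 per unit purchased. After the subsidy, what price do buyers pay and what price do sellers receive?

Pre-subsidy: 860/3 - (1/3)Q = 39.625 + 0.125Q gives Q* = 539 and P* = 107.
With the rebate, buyers effectively pay Pb = Ps − 11, where Ps is the price sellers receive.
On the curves, Pb = 860/3 - (1/3)Q and Ps = 39.625 + 0.125Q; the wedge Ps − Pb = 11 gives 39.625 + 0.125Q − (860/3 - (1/3)Q) = 11, so Q' = 563.
Then Pb = 860/3 − (1/3)·563 = 99 and Ps = 39.625 + 0.125·563 = 110.

Buyers pay £99; sellers receive £110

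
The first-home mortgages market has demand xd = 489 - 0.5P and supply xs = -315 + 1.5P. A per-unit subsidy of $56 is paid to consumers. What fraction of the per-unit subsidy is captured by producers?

Producer share = 0.25

Pre-subsidy: 489 - 0.5P = -315 + 1.5P gives P* = 402, x* = 288.
With the rebate, buyers effectively pay Pb = Ps − 56, where Ps is the price sellers receive.
Demand in terms of Ps becomes xd = 489 − 0.5(Ps − 56) = 517 - 0.5Ps. Setting this equal to supply: 517 - 0.5Ps = -315 + 1.5Ps, so Ps = 416.
Buyers pay Pb = 416 − 56 = 360; x' = -315 + 1.5·416 = 309.
Buyers' price falls by P* − Pb = 402 − 360 = 42; sellers' price rises by Ps − P* = 416 − 402 = 14.
So producers capture 14/56 = 0.25 of each unit of subsidy.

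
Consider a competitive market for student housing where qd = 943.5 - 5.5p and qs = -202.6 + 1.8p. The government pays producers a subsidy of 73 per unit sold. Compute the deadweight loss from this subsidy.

Deadweight loss = 3613.5

Pre-subsidy: 943.5 - 5.5p = -202.6 + 1.8p gives p* = 157, q* = 80.
With the subsidy, sellers receive ps = pb + 73 for each unit, where pb is the price buyers pay.
Supply in terms of pb becomes qs = -202.6 + 1.8(pb + 73) = -71.2 + 1.8pb. Setting this equal to demand: 943.5 - 5.5pb = -71.2 + 1.8pb, so pb = 139.
Sellers receive ps = 139 + 73 = 212; q' = 943.5 − 5.5·139 = 179.
The subsidy expands output by 179 − 80 = 99 past the efficient level; on those units the gap between marginal cost and willingness to pay runs from 0 up to 73.
DWL = ½ × 73 × 99 = 3613.5.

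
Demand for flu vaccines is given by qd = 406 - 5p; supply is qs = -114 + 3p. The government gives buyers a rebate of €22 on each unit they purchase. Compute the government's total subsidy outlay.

Government cost = €2689.5

Pre-subsidy: 406 - 5p = -114 + 3p gives p* = 65, q* = 81.
With the rebate, buyers effectively pay pb = ps − 22, where ps is the price sellers receive.
Demand in terms of ps becomes qd = 406 − 5(ps − 22) = 516 - 5ps. Setting this equal to supply: 516 - 5ps = -114 + 3ps, so ps = 78.75.
Buyers pay pb = 78.75 − 22 = 56.75; q' = -114 + 3·78.75 = 122.25.
Government outlay = subsidy × quantity = 22 × 122.25 = 2689.5.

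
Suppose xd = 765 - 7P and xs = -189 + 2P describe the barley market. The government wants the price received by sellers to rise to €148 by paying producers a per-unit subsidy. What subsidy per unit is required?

Required subsidy s = €54 per unit

At a seller price of 148, quantity supplied is -189 + 2·148 = 107.
Buyers absorb 107 only when they pay Pb with 765 − 7·Pb = 107, i.e. Pb = 94.
s = Ps − Pb = 148 − 94 = 54.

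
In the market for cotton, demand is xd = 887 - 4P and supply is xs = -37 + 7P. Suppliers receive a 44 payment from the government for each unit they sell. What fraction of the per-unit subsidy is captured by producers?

Producer share = 4/11

Pre-subsidy: 887 - 4P = -37 + 7P gives P* = 84, x* = 551.
With the subsidy, sellers receive Ps = Pb + 44 for each unit, where Pb is the price buyers pay.
Supply in terms of Pb becomes xs = -37 + 7(Pb + 44) = 271 + 7Pb. Setting this equal to demand: 887 - 4Pb = 271 + 7Pb, so Pb = 56.
Sellers receive Ps = 56 + 44 = 100; x' = 887 − 4·56 = 663.
Buyers' price falls by P* − Pb = 84 − 56 = 28; sellers' price rises by Ps − P* = 100 − 84 = 16.
So producers capture 16/44 = 4/11 of each unit of subsidy.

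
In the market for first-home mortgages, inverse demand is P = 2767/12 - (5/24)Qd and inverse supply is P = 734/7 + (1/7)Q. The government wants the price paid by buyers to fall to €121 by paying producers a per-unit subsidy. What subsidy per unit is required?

Required subsidy s = €59 per unit

At a buyer price of 121, quantity demanded is 1106.8 − 4.8·121 = 526.
Sellers supply 526 only when they receive Ps = 734/7 + (1/7)·526 = 180.
s = Ps − Pb = 180 − 121 = 59.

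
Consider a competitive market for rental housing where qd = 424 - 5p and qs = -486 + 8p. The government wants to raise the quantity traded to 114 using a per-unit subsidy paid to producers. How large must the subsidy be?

At q = 114, invert demand for the buyer price: pb = (424 − 114)/5 = 62; invert supply for the seller price: ps = (114 − (-486))/8 = 75.
The subsidy must fill the gap: s = ps − pb = 75 − 62 = 13.

Required subsidy s = 13 per unit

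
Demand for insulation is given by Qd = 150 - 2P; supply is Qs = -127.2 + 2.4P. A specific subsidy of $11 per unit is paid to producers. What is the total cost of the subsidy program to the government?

Government cost = $396

Pre-subsidy: 150 - 2P = -127.2 + 2.4P gives P* = 63, Q* = 24.
With the subsidy, sellers receive Ps = Pb + 11 for each unit, where Pb is the price buyers pay.
Supply in terms of Pb becomes Qs = -127.2 + 2.4(Pb + 11) = -100.8 + 2.4Pb. Setting this equal to demand: 150 - 2Pb = -100.8 + 2.4Pb, so Pb = 57.
Sellers receive Ps = 57 + 11 = 68; Q' = 150 − 2·57 = 36.
Government outlay = subsidy × quantity = 11 × 36 = 396.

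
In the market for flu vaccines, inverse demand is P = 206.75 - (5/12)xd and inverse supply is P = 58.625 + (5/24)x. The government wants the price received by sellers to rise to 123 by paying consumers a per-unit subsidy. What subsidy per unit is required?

Required subsidy s = 45 per unit

At a seller price of 123, quantity supplied is -281.4 + 4.8·123 = 309.
Buyers absorb 309 only when they pay Pb = 206.75 − (5/12)·309 = 78.
s = Ps − Pb = 123 − 78 = 45.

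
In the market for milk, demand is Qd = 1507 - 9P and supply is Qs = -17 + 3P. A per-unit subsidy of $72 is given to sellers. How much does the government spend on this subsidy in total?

Pre-subsidy: 1507 - 9P = -17 + 3P gives P* = 127, Q* = 364.
With the subsidy, sellers receive Ps = Pb + 72 for each unit, where Pb is the price buyers pay.
Supply in terms of Pb becomes Qs = -17 + 3(Pb + 72) = 199 + 3Pb. Setting this equal to demand: 1507 - 9Pb = 199 + 3Pb, so Pb = 109.
Sellers receive Ps = 109 + 72 = 181; Q' = 1507 − 9·109 = 526.
Government outlay = subsidy × quantity = 72 × 526 = 37872.

Government cost = $37872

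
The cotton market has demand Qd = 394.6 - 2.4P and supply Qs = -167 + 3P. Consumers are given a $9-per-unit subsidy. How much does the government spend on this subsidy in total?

Pre-subsidy: 394.6 - 2.4P = -167 + 3P gives P* = 104, Q* = 145.
With the rebate, buyers effectively pay Pb = Ps − 9, where Ps is the price sellers receive.
Demand in terms of Ps becomes Qd = 394.6 − 2.4(Ps − 9) = 416.2 - 2.4Ps. Setting this equal to supply: 416.2 - 2.4Ps = -167 + 3Ps, so Ps = 108.
Buyers pay Pb = 108 − 9 = 99; Q' = -167 + 3·108 = 157.
Government outlay = subsidy × quantity = 9 × 157 = 1413.

Government cost = $1413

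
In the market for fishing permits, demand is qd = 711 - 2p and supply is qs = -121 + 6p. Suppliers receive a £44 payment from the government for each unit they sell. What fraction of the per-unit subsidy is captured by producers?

Producer share = 0.25

Pre-subsidy: 711 - 2p = -121 + 6p gives p* = 104, q* = 503.
With the subsidy, sellers receive ps = pb + 44 for each unit, where pb is the price buyers pay.
Supply in terms of pb becomes qs = -121 + 6(pb + 44) = 143 + 6pb. Setting this equal to demand: 711 - 2pb = 143 + 6pb, so pb = 71.
Sellers receive ps = 71 + 44 = 115; q' = 711 − 2·71 = 569.
Buyers' price falls by p* − pb = 104 − 71 = 33; sellers' price rises by ps − p* = 115 − 104 = 11.
So producers capture 11/44 = 0.25 of each unit of subsidy.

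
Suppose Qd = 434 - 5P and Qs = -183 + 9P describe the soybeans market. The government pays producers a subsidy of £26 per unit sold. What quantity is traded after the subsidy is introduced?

Pre-subsidy: 434 - 5P = -183 + 9P gives P* = 617/14, Q* = 2991/14.
With the subsidy, sellers receive Ps = Pb + 26 for each unit, where Pb is the price buyers pay.
Supply in terms of Pb becomes Qs = -183 + 9(Pb + 26) = 51 + 9Pb. Setting this equal to demand: 434 - 5Pb = 51 + 9Pb, so Pb = 383/14.
Sellers receive Ps = 383/14 + 26 = 747/14; Q' = 434 − 5·(383/14) = 4161/14.

Q' = 4161/14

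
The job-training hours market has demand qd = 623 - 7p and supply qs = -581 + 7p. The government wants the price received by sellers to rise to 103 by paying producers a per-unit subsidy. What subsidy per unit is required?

Required subsidy s = 34 per unit

At a seller price of 103, quantity supplied is -581 + 7·103 = 140.
Buyers absorb 140 only when they pay pb with 623 − 7·pb = 140, i.e. pb = 69.
s = ps − pb = 103 − 69 = 34.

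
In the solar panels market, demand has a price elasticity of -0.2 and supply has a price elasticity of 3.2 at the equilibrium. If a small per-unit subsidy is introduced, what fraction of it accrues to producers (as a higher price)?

For a small subsidy around the equilibrium, the benefit split depends on the relative slopes, which at a point are proportional to the elasticities.
Buyer share = εs/(εs + |εd|) = 3.2/(3.2 + 0.2) = 16/17; seller share = |εd|/(εs + |εd|) = 1/17.
So producers capture 1/17 of the subsidy.

Producer share = 1/17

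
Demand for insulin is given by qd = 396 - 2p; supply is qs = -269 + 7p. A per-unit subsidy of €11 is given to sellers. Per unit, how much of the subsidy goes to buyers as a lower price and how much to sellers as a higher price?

Buyers gain 77/9 per unit; sellers gain 22/9 per unit

Pre-subsidy: 396 - 2p = -269 + 7p gives p* = 665/9, q* = 2234/9.
With the subsidy, sellers receive ps = pb + 11 for each unit, where pb is the price buyers pay.
Supply in terms of pb becomes qs = -269 + 7(pb + 11) = -192 + 7pb. Setting this equal to demand: 396 - 2pb = -192 + 7pb, so pb = 196/3.
Sellers receive ps = 196/3 + 11 = 229/3; q' = 396 − 2·(196/3) = 796/3.
Buyers' price falls by p* − pb = 665/9 − 196/3 = 77/9; sellers' price rises by ps − p* = 229/3 − 665/9 = 22/9.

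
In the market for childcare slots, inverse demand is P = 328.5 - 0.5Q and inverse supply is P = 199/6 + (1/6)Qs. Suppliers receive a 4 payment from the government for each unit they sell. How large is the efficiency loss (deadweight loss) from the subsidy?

Pre-subsidy: 328.5 - 0.5Q = 199/6 + (1/6)Q gives Q* = 443 and P* = 107.
With the subsidy, sellers receive Ps = Pb + 4 for each unit, where Pb is the price buyers pay.
On the curves, Pb = 328.5 - 0.5Q and Ps = 199/6 + (1/6)Q; the wedge Ps − Pb = 4 gives 199/6 + (1/6)Q − (328.5 - 0.5Q) = 4, so Q' = 449.
Then Pb = 328.5 − 0.5·449 = 104 and Ps = 199/6 + (1/6)·449 = 108.
The subsidy expands output by 449 − 443 = 6 past the efficient level; on those units the gap between marginal cost and willingness to pay runs from 0 up to 4.
DWL = ½ × 4 × 6 = 12.

Deadweight loss = 12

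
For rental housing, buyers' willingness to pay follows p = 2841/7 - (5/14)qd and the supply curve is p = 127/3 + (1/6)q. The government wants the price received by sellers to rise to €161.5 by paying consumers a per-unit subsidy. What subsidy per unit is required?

Required subsidy s = €11 per unit

At a seller price of 161.5, quantity supplied is -254 + 6·161.5 = 715.
Buyers absorb 715 only when they pay pb = 2841/7 − (5/14)·715 = 150.5.
s = ps − pb = 161.5 − 150.5 = 11.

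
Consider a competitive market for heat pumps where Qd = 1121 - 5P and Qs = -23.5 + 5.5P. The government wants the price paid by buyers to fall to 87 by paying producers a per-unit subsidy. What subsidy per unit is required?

At a buyer price of 87, quantity demanded is 1121 − 5·87 = 686.
Sellers supply 686 only when they receive Ps with -23.5 + 5.5·Ps = 686, i.e. Ps = 129.
s = Ps − Pb = 129 − 87 = 42.

Required subsidy s = 42 per unit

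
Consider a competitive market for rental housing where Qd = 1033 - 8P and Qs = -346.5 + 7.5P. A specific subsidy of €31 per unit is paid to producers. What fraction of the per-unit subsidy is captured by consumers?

Pre-subsidy: 1033 - 8P = -346.5 + 7.5P gives P* = 89, Q* = 321.
With the subsidy, sellers receive Ps = Pb + 31 for each unit, where Pb is the price buyers pay.
Supply in terms of Pb becomes Qs = -346.5 + 7.5(Pb + 31) = -114 + 7.5Pb. Setting this equal to demand: 1033 - 8Pb = -114 + 7.5Pb, so Pb = 74.
Sellers receive Ps = 74 + 31 = 105; Q' = 1033 − 8·74 = 441.
Buyers' price falls by P* − Pb = 89 − 74 = 15; sellers' price rises by Ps − P* = 105 − 89 = 16.
So consumers capture 15/31 = 15/31 of each unit of subsidy.

Consumer share = 15/31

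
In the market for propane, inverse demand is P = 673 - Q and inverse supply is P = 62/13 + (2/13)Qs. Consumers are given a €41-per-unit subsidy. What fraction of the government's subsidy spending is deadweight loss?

Pre-subsidy: 673 - Q = 62/13 + (2/13)Q gives Q* = 8687/15 and P* = 1408/15.
With the rebate, buyers effectively pay Pb = Ps − 41, where Ps is the price sellers receive.
On the curves, Pb = 673 - Q and Ps = 62/13 + (2/13)Q; the wedge Ps − Pb = 41 gives 62/13 + (2/13)Q − (673 - Q) = 41, so Q' = 1844/3.
Then Pb = 673 − 1·(1844/3) = 175/3 and Ps = 62/13 + (2/13)·(1844/3) = 298/3.
ΔCS = ½(8687/15 + 1844/3)(1408/15 − 175/3) = 3181477/150; ΔPS = ½(8687/15 + 1844/3)(298/3 − 1408/15) = 244729/75.
Government spending = 41 × 1844/3 = 75604/3.
DWL = ½ × 41 × (1844/3 − 8687/15) = 21853/30; fraction = (21853/30) / (75604/3) = 533/18440.

DWL / government spending = 533/18440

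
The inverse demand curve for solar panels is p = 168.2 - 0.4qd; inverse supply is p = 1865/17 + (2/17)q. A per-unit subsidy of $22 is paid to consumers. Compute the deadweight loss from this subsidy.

Pre-subsidy: 168.2 - 0.4q = 1865/17 + (2/17)q gives q* = 113 and p* = 123.
With the rebate, buyers effectively pay pb = ps − 22, where ps is the price sellers receive.
On the curves, pb = 168.2 - 0.4q and ps = 1865/17 + (2/17)q; the wedge ps − pb = 22 gives 1865/17 + (2/17)q − (168.2 - 0.4q) = 22, so q' = 155.5.
Then pb = 168.2 − 0.4·155.5 = 106 and ps = 1865/17 + (2/17)·155.5 = 128.
The subsidy expands output by 155.5 − 113 = 42.5 past the efficient level; on those units the gap between marginal cost and willingness to pay runs from 0 up to 22.
DWL = ½ × 22 × 42.5 = 467.5.

Deadweight loss = $467.5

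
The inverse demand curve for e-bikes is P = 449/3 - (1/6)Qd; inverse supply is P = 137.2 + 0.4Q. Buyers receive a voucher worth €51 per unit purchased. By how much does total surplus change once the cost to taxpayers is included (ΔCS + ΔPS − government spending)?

Net change in total surplus = -€2295

Pre-subsidy: 449/3 - (1/6)Q = 137.2 + 0.4Q gives Q* = 22 and P* = 146.
With the rebate, buyers effectively pay Pb = Ps − 51, where Ps is the price sellers receive.
On the curves, Pb = 449/3 - (1/6)Q and Ps = 137.2 + 0.4Q; the wedge Ps − Pb = 51 gives 137.2 + 0.4Q − (449/3 - (1/6)Q) = 51, so Q' = 112.
Then Pb = 449/3 − (1/6)·112 = 131 and Ps = 137.2 + 0.4·112 = 182.
ΔCS = ½(22 + 112)(146 − 131) = 1005; ΔPS = ½(22 + 112)(182 − 146) = 2412.
Government spending = 51 × 112 = 5712.
Net change = 1005 + 2412 − 5712 = -2295. The loss equals the DWL triangle ½·51·90.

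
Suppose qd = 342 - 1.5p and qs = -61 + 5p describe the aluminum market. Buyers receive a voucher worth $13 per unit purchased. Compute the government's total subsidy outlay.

Government cost = $3432

Pre-subsidy: 342 - 1.5p = -61 + 5p gives p* = 62, q* = 249.
With the rebate, buyers effectively pay pb = ps − 13, where ps is the price sellers receive.
Demand in terms of ps becomes qd = 342 − 1.5(ps − 13) = 361.5 - 1.5ps. Setting this equal to supply: 361.5 - 1.5ps = -61 + 5ps, so ps = 65.
Buyers pay pb = 65 − 13 = 52; q' = -61 + 5·65 = 264.
Government outlay = subsidy × quantity = 13 × 264 = 3432.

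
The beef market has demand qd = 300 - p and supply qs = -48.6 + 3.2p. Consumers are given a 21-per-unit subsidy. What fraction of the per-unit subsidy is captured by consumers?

Consumer share = 16/21

Pre-subsidy: 300 - p = -48.6 + 3.2p gives p* = 83, q* = 217.
With the rebate, buyers effectively pay pb = ps − 21, where ps is the price sellers receive.
Demand in terms of ps becomes qd = 300 − 1(ps − 21) = 321 - ps. Setting this equal to supply: 321 - ps = -48.6 + 3.2ps, so ps = 88.
Buyers pay pb = 88 − 21 = 67; q' = -48.6 + 3.2·88 = 233.
Buyers' price falls by p* − pb = 83 − 67 = 16; sellers' price rises by ps − p* = 88 − 83 = 5.
So consumers capture 16/21 = 16/21 of each unit of subsidy.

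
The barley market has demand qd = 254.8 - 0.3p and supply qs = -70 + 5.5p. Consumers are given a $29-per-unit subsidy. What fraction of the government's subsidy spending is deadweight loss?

DWL / government spending = 33/1970

Pre-subsidy: 254.8 - 0.3p = -70 + 5.5p gives p* = 56, q* = 238.
With the rebate, buyers effectively pay pb = ps − 29, where ps is the price sellers receive.
Demand in terms of ps becomes qd = 254.8 − 0.3(ps − 29) = 263.5 - 0.3ps. Setting this equal to supply: 263.5 - 0.3ps = -70 + 5.5ps, so ps = 57.5.
Buyers pay pb = 57.5 − 29 = 28.5; q' = -70 + 5.5·57.5 = 246.25.
ΔCS = ½(238 + 246.25)(56 − 28.5) = 6658.4375; ΔPS = ½(238 + 246.25)(57.5 − 56) = 363.1875.
Government spending = 29 × 246.25 = 7141.25.
DWL = ½ × 29 × (246.25 − 238) = 119.625; fraction = 119.625 / 7141.25 = 33/1970.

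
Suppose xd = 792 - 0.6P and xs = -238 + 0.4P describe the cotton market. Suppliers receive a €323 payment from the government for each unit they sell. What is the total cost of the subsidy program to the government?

Pre-subsidy: 792 - 0.6P = -238 + 0.4P gives P* = 1030, x* = 174.
With the subsidy, sellers receive Ps = Pb + 323 for each unit, where Pb is the price buyers pay.
Supply in terms of Pb becomes xs = -238 + 0.4(Pb + 323) = -108.8 + 0.4Pb. Setting this equal to demand: 792 - 0.6Pb = -108.8 + 0.4Pb, so Pb = 900.8.
Sellers receive Ps = 900.8 + 323 = 1223.8; x' = 792 − 0.6·900.8 = 251.52.
Government outlay = subsidy × quantity = 323 × 251.52 = 81240.96.

Government cost = €81240.96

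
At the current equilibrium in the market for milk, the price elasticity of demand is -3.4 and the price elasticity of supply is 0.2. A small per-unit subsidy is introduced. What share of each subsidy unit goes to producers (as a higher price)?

Producer share = 17/18

For a small subsidy around the equilibrium, the benefit split depends on the relative slopes, which at a point are proportional to the elasticities.
Buyer share = εs/(εs + |εd|) = 0.2/(0.2 + 3.4) = 1/18; seller share = |εd|/(εs + |εd|) = 17/18.
So producers capture 17/18 of the subsidy.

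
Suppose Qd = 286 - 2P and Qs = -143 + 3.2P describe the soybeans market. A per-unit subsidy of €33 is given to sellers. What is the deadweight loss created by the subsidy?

Pre-subsidy: 286 - 2P = -143 + 3.2P gives P* = 82.5, Q* = 121.
With the subsidy, sellers receive Ps = Pb + 33 for each unit, where Pb is the price buyers pay.
Supply in terms of Pb becomes Qs = -143 + 3.2(Pb + 33) = -37.4 + 3.2Pb. Setting this equal to demand: 286 - 2Pb = -37.4 + 3.2Pb, so Pb = 1617/26.
Sellers receive Ps = 1617/26 + 33 = 2475/26; Q' = 286 − 2·(1617/26) = 2101/13.
The subsidy expands output by 2101/13 − 121 = 528/13 past the efficient level; on those units the gap between marginal cost and willingness to pay runs from 0 up to 33.
DWL = ½ × 33 × 528/13 = 8712/13.

Deadweight loss = 8712/13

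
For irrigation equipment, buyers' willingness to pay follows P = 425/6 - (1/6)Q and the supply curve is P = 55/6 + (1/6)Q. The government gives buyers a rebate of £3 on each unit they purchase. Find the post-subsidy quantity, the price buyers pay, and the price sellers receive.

Pre-subsidy: 425/6 - (1/6)Q = 55/6 + (1/6)Q gives Q* = 185 and P* = 40.
With the rebate, buyers effectively pay Pb = Ps − 3, where Ps is the price sellers receive.
On the curves, Pb = 425/6 - (1/6)Q and Ps = 55/6 + (1/6)Q; the wedge Ps − Pb = 3 gives 55/6 + (1/6)Q − (425/6 - (1/6)Q) = 3, so Q' = 194.
Then Pb = 425/6 − (1/6)·194 = 38.5 and Ps = 55/6 + (1/6)·194 = 41.5.

Q' = 194; buyers pay £38.5; sellers receive £41.5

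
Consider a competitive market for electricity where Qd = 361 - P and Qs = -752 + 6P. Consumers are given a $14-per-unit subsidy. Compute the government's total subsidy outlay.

Pre-subsidy: 361 - P = -752 + 6P gives P* = 159, Q* = 202.
With the rebate, buyers effectively pay Pb = Ps − 14, where Ps is the price sellers receive.
Demand in terms of Ps becomes Qd = 361 − 1(Ps − 14) = 375 - Ps. Setting this equal to supply: 375 - Ps = -752 + 6Ps, so Ps = 161.
Buyers pay Pb = 161 − 14 = 147; Q' = -752 + 6·161 = 214.
Government outlay = subsidy × quantity = 14 × 214 = 2996.

Government cost = $2996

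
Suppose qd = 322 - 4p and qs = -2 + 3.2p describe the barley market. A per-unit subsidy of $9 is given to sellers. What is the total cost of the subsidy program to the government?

Government cost = $1422

Pre-subsidy: 322 - 4p = -2 + 3.2p gives p* = 45, q* = 142.
With the subsidy, sellers receive ps = pb + 9 for each unit, where pb is the price buyers pay.
Supply in terms of pb becomes qs = -2 + 3.2(pb + 9) = 26.8 + 3.2pb. Setting this equal to demand: 322 - 4pb = 26.8 + 3.2pb, so pb = 41.
Sellers receive ps = 41 + 9 = 50; q' = 322 − 4·41 = 158.
Government outlay = subsidy × quantity = 9 × 158 = 1422.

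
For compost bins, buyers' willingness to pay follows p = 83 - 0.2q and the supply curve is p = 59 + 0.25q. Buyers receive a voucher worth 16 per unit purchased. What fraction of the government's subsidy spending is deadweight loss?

Pre-subsidy: 83 - 0.2q = 59 + 0.25q gives q* = 160/3 and p* = 217/3.
With the rebate, buyers effectively pay pb = ps − 16, where ps is the price sellers receive.
On the curves, pb = 83 - 0.2q and ps = 59 + 0.25q; the wedge ps − pb = 16 gives 59 + 0.25q − (83 - 0.2q) = 16, so q' = 800/9.
Then pb = 83 − 0.2·(800/9) = 587/9 and ps = 59 + 0.25·(800/9) = 731/9.
ΔCS = ½(160/3 + 800/9)(217/3 − 587/9) = 40960/81; ΔPS = ½(160/3 + 800/9)(731/9 − 217/3) = 51200/81.
Government spending = 16 × 800/9 = 12800/9.
DWL = ½ × 16 × (800/9 − 160/3) = 2560/9; fraction = (2560/9) / (12800/9) = 0.2.

DWL / government spending = 0.2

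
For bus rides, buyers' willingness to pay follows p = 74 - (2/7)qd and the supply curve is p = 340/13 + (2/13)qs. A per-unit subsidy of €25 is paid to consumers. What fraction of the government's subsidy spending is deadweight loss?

DWL / government spending = 325/1894

Pre-subsidy: 74 - (2/7)q = 340/13 + (2/13)q gives q* = 108.85 and p* = 42.9.
With the rebate, buyers effectively pay pb = ps − 25, where ps is the price sellers receive.
On the curves, pb = 74 - (2/7)q and ps = 340/13 + (2/13)q; the wedge ps − pb = 25 gives 340/13 + (2/13)q − (74 - (2/7)q) = 25, so q' = 165.725.
Then pb = 74 − (2/7)·165.725 = 26.65 and ps = 340/13 + (2/13)·165.725 = 51.65.
ΔCS = ½(108.85 + 165.725)(42.9 − 26.65) = 2230.921875; ΔPS = ½(108.85 + 165.725)(51.65 − 42.9) = 1201.265625.
Government spending = 25 × 165.725 = 4143.125.
DWL = ½ × 25 × (165.725 − 108.85) = 710.9375; fraction = 710.9375 / 4143.125 = 325/1894.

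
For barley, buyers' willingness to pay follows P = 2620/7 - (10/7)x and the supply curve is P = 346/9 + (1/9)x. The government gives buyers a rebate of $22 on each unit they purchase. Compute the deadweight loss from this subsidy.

Deadweight loss = 15246/97

Pre-subsidy: 2620/7 - (10/7)x = 346/9 + (1/9)x gives x* = 21158/97 and P* = 6080/97.
With the rebate, buyers effectively pay Pb = Ps − 22, where Ps is the price sellers receive.
On the curves, Pb = 2620/7 - (10/7)x and Ps = 346/9 + (1/9)x; the wedge Ps − Pb = 22 gives 346/9 + (1/9)x − (2620/7 - (10/7)x) = 22, so x' = 22544/97.
Then Pb = 2620/7 − (10/7)·(22544/97) = 4100/97 and Ps = 346/9 + (1/9)·(22544/97) = 6234/97.
The subsidy expands output by 22544/97 − 21158/97 = 1386/97 past the efficient level; on those units the gap between marginal cost and willingness to pay runs from 0 up to 22.
DWL = ½ × 22 × 1386/97 = 15246/97.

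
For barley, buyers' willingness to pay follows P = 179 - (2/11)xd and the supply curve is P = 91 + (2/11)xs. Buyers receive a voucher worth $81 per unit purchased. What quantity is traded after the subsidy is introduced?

x' = 464.75

Pre-subsidy: 179 - (2/11)x = 91 + (2/11)x gives x* = 242 and P* = 135.
With the rebate, buyers effectively pay Pb = Ps − 81, where Ps is the price sellers receive.
On the curves, Pb = 179 - (2/11)x and Ps = 91 + (2/11)x; the wedge Ps − Pb = 81 gives 91 + (2/11)x − (179 - (2/11)x) = 81, so x' = 464.75.
Then Pb = 179 − (2/11)·464.75 = 94.5 and Ps = 91 + (2/11)·464.75 = 175.5.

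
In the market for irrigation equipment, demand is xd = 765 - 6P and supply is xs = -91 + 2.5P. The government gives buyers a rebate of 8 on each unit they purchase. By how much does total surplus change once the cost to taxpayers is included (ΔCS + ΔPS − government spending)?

Net change in total surplus = -960/17

Pre-subsidy: 765 - 6P = -91 + 2.5P gives P* = 1712/17, x* = 2733/17.
With the rebate, buyers effectively pay Pb = Ps − 8, where Ps is the price sellers receive.
Demand in terms of Ps becomes xd = 765 − 6(Ps − 8) = 813 - 6Ps. Setting this equal to supply: 813 - 6Ps = -91 + 2.5Ps, so Ps = 1808/17.
Buyers pay Pb = 1808/17 − 8 = 1672/17; x' = -91 + 2.5·(1808/17) = 2973/17.
ΔCS = ½(2733/17 + 2973/17)(1712/17 − 1672/17) = 114120/289; ΔPS = ½(2733/17 + 2973/17)(1808/17 − 1712/17) = 273888/289.
Government spending = 8 × 2973/17 = 23784/17.
Net change = 114120/289 + 273888/289 − 23784/17 = -960/17. The loss equals the DWL triangle ½·8·240/17.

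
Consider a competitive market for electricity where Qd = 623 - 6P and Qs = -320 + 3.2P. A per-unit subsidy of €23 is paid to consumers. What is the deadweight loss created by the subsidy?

Pre-subsidy: 623 - 6P = -320 + 3.2P gives P* = 102.5, Q* = 8.
With the rebate, buyers effectively pay Pb = Ps − 23, where Ps is the price sellers receive.
Demand in terms of Ps becomes Qd = 623 − 6(Ps − 23) = 761 - 6Ps. Setting this equal to supply: 761 - 6Ps = -320 + 3.2Ps, so Ps = 117.5.
Buyers pay Pb = 117.5 − 23 = 94.5; Q' = -320 + 3.2·117.5 = 56.
The subsidy expands output by 56 − 8 = 48 past the efficient level; on those units the gap between marginal cost and willingness to pay runs from 0 up to 23.
DWL = ½ × 23 × 48 = 552.

Deadweight loss = €552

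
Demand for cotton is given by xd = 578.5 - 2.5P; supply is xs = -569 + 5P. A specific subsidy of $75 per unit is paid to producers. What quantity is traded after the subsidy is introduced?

x' = 321

Pre-subsidy: 578.5 - 2.5P = -569 + 5P gives P* = 153, x* = 196.
With the subsidy, sellers receive Ps = Pb + 75 for each unit, where Pb is the price buyers pay.
Supply in terms of Pb becomes xs = -569 + 5(Pb + 75) = -194 + 5Pb. Setting this equal to demand: 578.5 - 2.5Pb = -194 + 5Pb, so Pb = 103.
Sellers receive Ps = 103 + 75 = 178; x' = 578.5 − 2.5·103 = 321.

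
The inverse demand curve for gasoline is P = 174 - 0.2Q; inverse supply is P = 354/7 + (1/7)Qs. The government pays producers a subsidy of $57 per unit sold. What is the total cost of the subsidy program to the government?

Pre-subsidy: 174 - 0.2Q = 354/7 + (1/7)Q gives Q* = 360 and P* = 102.
With the subsidy, sellers receive Ps = Pb + 57 for each unit, where Pb is the price buyers pay.
On the curves, Pb = 174 - 0.2Q and Ps = 354/7 + (1/7)Q; the wedge Ps − Pb = 57 gives 354/7 + (1/7)Q − (174 - 0.2Q) = 57, so Q' = 526.25.
Then Pb = 174 − 0.2·526.25 = 68.75 and Ps = 354/7 + (1/7)·526.25 = 125.75.
Government outlay = subsidy × quantity = 57 × 526.25 = 29996.25.

Government cost = $29996.25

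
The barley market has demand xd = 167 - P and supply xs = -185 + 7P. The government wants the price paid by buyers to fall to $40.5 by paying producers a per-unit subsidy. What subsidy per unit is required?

Required subsidy s = $4 per unit

At a buyer price of 40.5, quantity demanded is 167 − 1·40.5 = 126.5.
Sellers supply 126.5 only when they receive Ps with -185 + 7·Ps = 126.5, i.e. Ps = 44.5.
s = Ps − Pb = 44.5 − 40.5 = 4.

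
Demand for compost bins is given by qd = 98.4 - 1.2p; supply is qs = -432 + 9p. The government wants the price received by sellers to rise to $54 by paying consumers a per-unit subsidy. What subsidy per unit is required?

At a seller price of 54, quantity supplied is -432 + 9·54 = 54.
Buyers absorb 54 only when they pay pb with 98.4 − 1.2·pb = 54, i.e. pb = 37.
s = ps − pb = 54 − 37 = 17.

Required subsidy s = $17 per unit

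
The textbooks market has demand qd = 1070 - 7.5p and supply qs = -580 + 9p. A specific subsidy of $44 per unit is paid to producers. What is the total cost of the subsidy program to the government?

Government cost = $22000

Pre-subsidy: 1070 - 7.5p = -580 + 9p gives p* = 100, q* = 320.
With the subsidy, sellers receive ps = pb + 44 for each unit, where pb is the price buyers pay.
Supply in terms of pb becomes qs = -580 + 9(pb + 44) = -184 + 9pb. Setting this equal to demand: 1070 - 7.5pb = -184 + 9pb, so pb = 76.
Sellers receive ps = 76 + 44 = 120; q' = 1070 − 7.5·76 = 500.
Government outlay = subsidy × quantity = 44 × 500 = 22000.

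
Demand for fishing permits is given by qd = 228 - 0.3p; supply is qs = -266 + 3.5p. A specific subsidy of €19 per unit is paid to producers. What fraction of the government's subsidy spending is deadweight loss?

DWL / government spending = 1/74

Pre-subsidy: 228 - 0.3p = -266 + 3.5p gives p* = 130, q* = 189.
With the subsidy, sellers receive ps = pb + 19 for each unit, where pb is the price buyers pay.
Supply in terms of pb becomes qs = -266 + 3.5(pb + 19) = -199.5 + 3.5pb. Setting this equal to demand: 228 - 0.3pb = -199.5 + 3.5pb, so pb = 112.5.
Sellers receive ps = 112.5 + 19 = 131.5; q' = 228 − 0.3·112.5 = 194.25.
ΔCS = ½(189 + 194.25)(130 − 112.5) = 3353.4375; ΔPS = ½(189 + 194.25)(131.5 − 130) = 287.4375.
Government spending = 19 × 194.25 = 3690.75.
DWL = ½ × 19 × (194.25 − 189) = 49.875; fraction = 49.875 / 3690.75 = 1/74.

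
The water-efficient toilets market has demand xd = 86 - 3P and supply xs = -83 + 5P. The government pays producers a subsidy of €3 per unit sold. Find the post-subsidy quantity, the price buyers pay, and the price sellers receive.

x' = 28.25; buyers pay €19.25; sellers receive €22.25

Pre-subsidy: 86 - 3P = -83 + 5P gives P* = 21.125, x* = 22.625.
With the subsidy, sellers receive Ps = Pb + 3 for each unit, where Pb is the price buyers pay.
Supply in terms of Pb becomes xs = -83 + 5(Pb + 3) = -68 + 5Pb. Setting this equal to demand: 86 - 3Pb = -68 + 5Pb, so Pb = 19.25.
Sellers receive Ps = 19.25 + 3 = 22.25; x' = 86 − 3·19.25 = 28.25.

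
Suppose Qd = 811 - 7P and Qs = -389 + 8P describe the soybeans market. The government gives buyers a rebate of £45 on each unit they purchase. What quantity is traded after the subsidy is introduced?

Pre-subsidy: 811 - 7P = -389 + 8P gives P* = 80, Q* = 251.
With the rebate, buyers effectively pay Pb = Ps − 45, where Ps is the price sellers receive.
Demand in terms of Ps becomes Qd = 811 − 7(Ps − 45) = 1126 - 7Ps. Setting this equal to supply: 1126 - 7Ps = -389 + 8Ps, so Ps = 101.
Buyers pay Pb = 101 − 45 = 56; Q' = -389 + 8·101 = 419.

Q' = 419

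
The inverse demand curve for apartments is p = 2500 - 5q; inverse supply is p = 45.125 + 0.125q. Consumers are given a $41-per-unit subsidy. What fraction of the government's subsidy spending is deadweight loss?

Pre-subsidy: 2500 - 5q = 45.125 + 0.125q gives q* = 479 and p* = 105.
With the rebate, buyers effectively pay pb = ps − 41, where ps is the price sellers receive.
On the curves, pb = 2500 - 5q and ps = 45.125 + 0.125q; the wedge ps − pb = 41 gives 45.125 + 0.125q − (2500 - 5q) = 41, so q' = 487.
Then pb = 2500 − 5·487 = 65 and ps = 45.125 + 0.125·487 = 106.
ΔCS = ½(479 + 487)(105 − 65) = 19320; ΔPS = ½(479 + 487)(106 − 105) = 483.
Government spending = 41 × 487 = 19967.
DWL = ½ × 41 × (487 − 479) = 164; fraction = 164 / 19967 = 4/487.

DWL / government spending = 4/487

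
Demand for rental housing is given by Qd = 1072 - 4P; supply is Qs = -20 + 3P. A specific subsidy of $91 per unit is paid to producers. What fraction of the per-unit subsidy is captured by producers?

Producer share = 4/7

Pre-subsidy: 1072 - 4P = -20 + 3P gives P* = 156, Q* = 448.
With the subsidy, sellers receive Ps = Pb + 91 for each unit, where Pb is the price buyers pay.
Supply in terms of Pb becomes Qs = -20 + 3(Pb + 91) = 253 + 3Pb. Setting this equal to demand: 1072 - 4Pb = 253 + 3Pb, so Pb = 117.
Sellers receive Ps = 117 + 91 = 208; Q' = 1072 − 4·117 = 604.
Buyers' price falls by P* − Pb = 156 − 117 = 39; sellers' price rises by Ps − P* = 208 − 156 = 52.
So producers capture 52/91 = 4/7 of each unit of subsidy.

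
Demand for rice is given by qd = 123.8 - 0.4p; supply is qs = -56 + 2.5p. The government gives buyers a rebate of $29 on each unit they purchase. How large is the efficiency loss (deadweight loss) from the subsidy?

Deadweight loss = $145

Pre-subsidy: 123.8 - 0.4p = -56 + 2.5p gives p* = 62, q* = 99.
With the rebate, buyers effectively pay pb = ps − 29, where ps is the price sellers receive.
Demand in terms of ps becomes qd = 123.8 − 0.4(ps − 29) = 135.4 - 0.4ps. Setting this equal to supply: 135.4 - 0.4ps = -56 + 2.5ps, so ps = 66.
Buyers pay pb = 66 − 29 = 37; q' = -56 + 2.5·66 = 109.
The subsidy expands output by 109 − 99 = 10 past the efficient level; on those units the gap between marginal cost and willingness to pay runs from 0 up to 29.
DWL = ½ × 29 × 10 = 145.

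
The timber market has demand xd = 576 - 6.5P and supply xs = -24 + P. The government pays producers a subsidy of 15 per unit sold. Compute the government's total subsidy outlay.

Pre-subsidy: 576 - 6.5P = -24 + P gives P* = 80, x* = 56.
With the subsidy, sellers receive Ps = Pb + 15 for each unit, where Pb is the price buyers pay.
Supply in terms of Pb becomes xs = -24 + 1(Pb + 15) = -9 + Pb. Setting this equal to demand: 576 - 6.5Pb = -9 + Pb, so Pb = 78.
Sellers receive Ps = 78 + 15 = 93; x' = 576 − 6.5·78 = 69.
Government outlay = subsidy × quantity = 15 × 69 = 1035.

Government cost = 1035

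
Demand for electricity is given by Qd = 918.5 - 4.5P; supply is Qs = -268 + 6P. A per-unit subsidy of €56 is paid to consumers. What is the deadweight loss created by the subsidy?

Deadweight loss = €4032

Pre-subsidy: 918.5 - 4.5P = -268 + 6P gives P* = 113, Q* = 410.
With the rebate, buyers effectively pay Pb = Ps − 56, where Ps is the price sellers receive.
Demand in terms of Ps becomes Qd = 918.5 − 4.5(Ps − 56) = 1170.5 - 4.5Ps. Setting this equal to supply: 1170.5 - 4.5Ps = -268 + 6Ps, so Ps = 137.
Buyers pay Pb = 137 − 56 = 81; Q' = -268 + 6·137 = 554.
The subsidy expands output by 554 − 410 = 144 past the efficient level; on those units the gap between marginal cost and willingness to pay runs from 0 up to 56.
DWL = ½ × 56 × 144 = 4032.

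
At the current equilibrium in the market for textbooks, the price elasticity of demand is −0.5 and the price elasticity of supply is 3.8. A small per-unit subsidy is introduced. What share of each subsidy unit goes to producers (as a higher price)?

For a small subsidy around the equilibrium, the benefit split depends on the relative slopes, which at a point are proportional to the elasticities.
Buyer share = εs/(εs + |εd|) = 3.8/(3.8 + 0.5) = 38/43; seller share = |εd|/(εs + |εd|) = 5/43.
So producers capture 5/43 of the subsidy.

Producer share = 5/43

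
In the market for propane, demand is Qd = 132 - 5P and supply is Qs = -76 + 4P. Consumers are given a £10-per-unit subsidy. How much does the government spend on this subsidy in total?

Pre-subsidy: 132 - 5P = -76 + 4P gives P* = 208/9, Q* = 148/9.
With the rebate, buyers effectively pay Pb = Ps − 10, where Ps is the price sellers receive.
Demand in terms of Ps becomes Qd = 132 − 5(Ps − 10) = 182 - 5Ps. Setting this equal to supply: 182 - 5Ps = -76 + 4Ps, so Ps = 86/3.
Buyers pay Pb = 86/3 − 10 = 56/3; Q' = -76 + 4·(86/3) = 116/3.
Government outlay = subsidy × quantity = 10 × 116/3 = 1160/3.

Government cost = 1160/3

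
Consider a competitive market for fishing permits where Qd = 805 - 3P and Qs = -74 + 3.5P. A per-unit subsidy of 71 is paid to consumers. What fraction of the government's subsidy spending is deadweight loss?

DWL / government spending = 1491/13364

Pre-subsidy: 805 - 3P = -74 + 3.5P gives P* = 1758/13, Q* = 5191/13.
With the rebate, buyers effectively pay Pb = Ps − 71, where Ps is the price sellers receive.
Demand in terms of Ps becomes Qd = 805 − 3(Ps − 71) = 1018 - 3Ps. Setting this equal to supply: 1018 - 3Ps = -74 + 3.5Ps, so Ps = 168.
Buyers pay Pb = 168 − 71 = 97; Q' = -74 + 3.5·168 = 514.
ΔCS = ½(5191/13 + 514)(1758/13 − 97) = 5900881/338; ΔPS = ½(5191/13 + 514)(168 − 1758/13) = 2528949/169.
Government spending = 71 × 514 = 36494.
DWL = ½ × 71 × (514 − 5191/13) = 105861/26; fraction = (105861/26) / 36494 = 1491/13364.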